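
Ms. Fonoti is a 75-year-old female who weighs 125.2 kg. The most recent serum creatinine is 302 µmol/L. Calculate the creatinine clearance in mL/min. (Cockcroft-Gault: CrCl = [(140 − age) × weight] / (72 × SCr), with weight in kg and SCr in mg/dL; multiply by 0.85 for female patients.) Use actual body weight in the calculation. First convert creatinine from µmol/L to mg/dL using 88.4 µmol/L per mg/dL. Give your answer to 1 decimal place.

SCr = 302 / 88.4 = 3.416 mg/dL
CrCl = (140 − 75) × 125.2 / (72 × 3.416) × 0.85 = 8138.0 / 245.95 × 0.85 ≈ 28.1 mL/min

28.1 mL/min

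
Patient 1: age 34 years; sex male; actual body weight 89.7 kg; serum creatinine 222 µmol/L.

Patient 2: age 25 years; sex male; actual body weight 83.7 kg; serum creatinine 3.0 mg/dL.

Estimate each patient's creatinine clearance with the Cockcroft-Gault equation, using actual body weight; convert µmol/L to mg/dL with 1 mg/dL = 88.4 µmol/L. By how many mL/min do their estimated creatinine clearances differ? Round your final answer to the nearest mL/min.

Patient 1: SCr = 222 / 88.4 = 2.511 mg/dL
Patient 1: CrCl = (140 − 34) × 89.7 / (72 × 2.511) = 9508.2 / 180.79 ≈ 52.6 mL/min
Patient 2: CrCl = (140 − 25) × 83.7 / (72 × 3) = 9625.5 / 216.00 ≈ 44.6 mL/min
|52.6 − 44.6| = 8.0 mL/min

8 mL/min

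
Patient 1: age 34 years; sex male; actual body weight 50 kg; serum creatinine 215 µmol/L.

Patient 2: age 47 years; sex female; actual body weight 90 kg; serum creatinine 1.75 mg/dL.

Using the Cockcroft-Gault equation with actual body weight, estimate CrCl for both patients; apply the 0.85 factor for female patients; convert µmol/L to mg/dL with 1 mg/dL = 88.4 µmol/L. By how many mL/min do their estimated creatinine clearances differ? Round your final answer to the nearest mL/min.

26 mL/min

Patient 1: SCr = 215 / 88.4 = 2.432 mg/dL
Patient 1: CrCl = (140 − 34) × 50 / (72 × 2.432) = 5300.0 / 175.10 ≈ 30.3 mL/min
Patient 2: CrCl = (140 − 47) × 90 / (72 × 1.75) × 0.85 = 8370.0 / 126.00 × 0.85 ≈ 56.5 mL/min
|30.3 − 56.5| = 26.2 mL/min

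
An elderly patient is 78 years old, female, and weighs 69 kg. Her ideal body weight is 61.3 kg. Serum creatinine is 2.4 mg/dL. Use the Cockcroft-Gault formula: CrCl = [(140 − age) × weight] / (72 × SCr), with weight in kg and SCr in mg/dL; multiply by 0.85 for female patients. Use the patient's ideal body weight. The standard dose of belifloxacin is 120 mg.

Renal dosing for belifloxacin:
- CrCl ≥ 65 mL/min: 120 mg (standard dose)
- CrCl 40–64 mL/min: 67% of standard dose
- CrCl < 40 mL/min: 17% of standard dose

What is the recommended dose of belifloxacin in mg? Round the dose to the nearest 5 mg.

20 mg

CrCl = (140 − 78) × 61.3 / (72 × 2.4) × 0.85 = 3800.6 / 172.80 × 0.85 ≈ 18.7 mL/min
CrCl ≈ 19 mL/min → bracket < 40 mL/min.
17% of 120 mg = 20.4 mg → 20 mg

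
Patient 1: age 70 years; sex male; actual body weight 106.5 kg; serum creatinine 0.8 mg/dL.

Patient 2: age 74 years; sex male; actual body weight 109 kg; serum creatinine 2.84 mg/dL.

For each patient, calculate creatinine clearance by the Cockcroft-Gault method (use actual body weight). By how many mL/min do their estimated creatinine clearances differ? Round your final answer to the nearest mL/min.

Patient 1: CrCl = (140 − 70) × 106.5 / (72 × 0.8) = 7455.0 / 57.60 ≈ 129.4 mL/min
Patient 2: CrCl = (140 − 74) × 109 / (72 × 2.84) = 7194.0 / 204.48 ≈ 35.2 mL/min
|129.4 − 35.2| = 94.2 mL/min

94 mL/min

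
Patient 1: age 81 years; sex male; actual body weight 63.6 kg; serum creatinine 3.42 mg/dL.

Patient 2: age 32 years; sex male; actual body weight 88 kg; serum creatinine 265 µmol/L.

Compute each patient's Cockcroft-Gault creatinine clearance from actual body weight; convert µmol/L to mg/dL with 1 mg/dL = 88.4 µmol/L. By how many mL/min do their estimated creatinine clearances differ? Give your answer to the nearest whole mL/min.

Patient 1: CrCl = (140 − 81) × 63.6 / (72 × 3.42) = 3752.4 / 246.24 ≈ 15.2 mL/min
Patient 2: SCr = 265 / 88.4 = 2.998 mg/dL
Patient 2: CrCl = (140 − 32) × 88 / (72 × 2.998) = 9504.0 / 215.86 ≈ 44.0 mL/min
|15.2 − 44.0| = 28.8 mL/min

29 mL/min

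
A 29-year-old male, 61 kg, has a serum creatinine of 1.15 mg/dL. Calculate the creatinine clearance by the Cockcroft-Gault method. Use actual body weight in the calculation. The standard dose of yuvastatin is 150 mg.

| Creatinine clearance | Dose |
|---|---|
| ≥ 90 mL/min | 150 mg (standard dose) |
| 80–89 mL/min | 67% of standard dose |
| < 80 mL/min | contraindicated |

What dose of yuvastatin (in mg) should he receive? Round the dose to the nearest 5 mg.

100 mg

CrCl = (140 − 29) × 61 / (72 × 1.15) = 6771.0 / 82.80 ≈ 81.8 mL/min
CrCl ≈ 82 mL/min → bracket 80–89 mL/min.
67% of 150 mg = 100.5 mg → 100 mg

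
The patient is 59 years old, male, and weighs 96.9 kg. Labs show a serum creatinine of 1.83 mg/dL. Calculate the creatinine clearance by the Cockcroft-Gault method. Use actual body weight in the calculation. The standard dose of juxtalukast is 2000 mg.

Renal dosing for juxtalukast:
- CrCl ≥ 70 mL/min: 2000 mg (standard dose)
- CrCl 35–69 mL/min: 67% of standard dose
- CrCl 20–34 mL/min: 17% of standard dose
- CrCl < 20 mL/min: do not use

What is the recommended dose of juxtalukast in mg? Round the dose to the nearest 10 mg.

CrCl = (140 − 59) × 96.9 / (72 × 1.83) = 7848.9 / 131.76 ≈ 59.6 mL/min
CrCl ≈ 60 mL/min → bracket 35–69 mL/min.
67% of 2000 mg = 1340 mg

1340 mg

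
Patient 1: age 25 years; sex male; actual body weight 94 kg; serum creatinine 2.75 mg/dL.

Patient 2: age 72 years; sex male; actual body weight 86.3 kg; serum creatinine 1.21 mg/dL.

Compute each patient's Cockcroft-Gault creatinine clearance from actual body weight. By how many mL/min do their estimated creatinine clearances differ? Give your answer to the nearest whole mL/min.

13 mL/min

Patient 1: CrCl = (140 − 25) × 94 / (72 × 2.75) = 10810.0 / 198.00 ≈ 54.6 mL/min
Patient 2: CrCl = (140 − 72) × 86.3 / (72 × 1.21) = 5868.4 / 87.12 ≈ 67.4 mL/min
|54.6 − 67.4| = 12.8 mL/min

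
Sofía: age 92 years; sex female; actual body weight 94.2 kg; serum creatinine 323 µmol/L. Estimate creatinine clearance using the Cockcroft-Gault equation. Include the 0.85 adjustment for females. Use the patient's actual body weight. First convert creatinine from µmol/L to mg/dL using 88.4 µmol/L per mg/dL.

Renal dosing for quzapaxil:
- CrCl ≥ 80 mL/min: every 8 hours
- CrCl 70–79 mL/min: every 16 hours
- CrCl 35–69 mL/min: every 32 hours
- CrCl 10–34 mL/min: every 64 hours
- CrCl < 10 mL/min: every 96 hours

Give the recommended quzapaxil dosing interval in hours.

every 64 hours

SCr = 323 / 88.4 = 3.654 mg/dL
CrCl = (140 − 92) × 94.2 / (72 × 3.654) × 0.85 = 4521.6 / 263.09 × 0.85 ≈ 14.6 mL/min
CrCl ≈ 15 mL/min → bracket 10–34 mL/min → every 64 hours.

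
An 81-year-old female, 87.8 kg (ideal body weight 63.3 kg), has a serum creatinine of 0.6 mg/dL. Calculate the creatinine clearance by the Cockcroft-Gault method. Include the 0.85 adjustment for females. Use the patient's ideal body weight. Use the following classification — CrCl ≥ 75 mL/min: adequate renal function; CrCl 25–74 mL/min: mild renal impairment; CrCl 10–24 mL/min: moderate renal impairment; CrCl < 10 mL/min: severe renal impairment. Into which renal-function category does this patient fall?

CrCl = (140 − 81) × 63.3 / (72 × 0.6) × 0.85 = 3734.7 / 43.20 × 0.85 ≈ 73.5 mL/min
73 mL/min falls in the 'mild renal impairment' range.

mild renal impairment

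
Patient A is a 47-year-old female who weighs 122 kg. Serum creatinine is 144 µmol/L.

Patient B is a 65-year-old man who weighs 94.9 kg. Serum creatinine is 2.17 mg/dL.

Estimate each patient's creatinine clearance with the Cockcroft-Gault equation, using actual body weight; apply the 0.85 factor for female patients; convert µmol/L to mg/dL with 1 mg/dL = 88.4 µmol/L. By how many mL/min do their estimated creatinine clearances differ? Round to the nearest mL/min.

37 mL/min

Patient A: SCr = 144 / 88.4 = 1.629 mg/dL
Patient A: CrCl = (140 − 47) × 122 / (72 × 1.629) × 0.85 = 11346.0 / 117.29 × 0.85 ≈ 82.2 mL/min
Patient B: CrCl = (140 − 65) × 94.9 / (72 × 2.17) = 7117.5 / 156.24 ≈ 45.6 mL/min
|82.2 − 45.6| = 36.6 mL/min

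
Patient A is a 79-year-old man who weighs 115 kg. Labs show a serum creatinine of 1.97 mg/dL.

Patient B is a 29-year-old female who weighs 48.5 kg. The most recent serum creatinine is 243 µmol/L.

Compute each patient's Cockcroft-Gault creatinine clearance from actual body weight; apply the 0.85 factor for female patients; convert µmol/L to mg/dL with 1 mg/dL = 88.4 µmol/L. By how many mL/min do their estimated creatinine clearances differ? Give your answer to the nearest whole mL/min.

26 mL/min

Patient A: CrCl = (140 − 79) × 115 / (72 × 1.97) = 7015.0 / 141.84 ≈ 49.5 mL/min
Patient B: SCr = 243 / 88.4 = 2.749 mg/dL
Patient B: CrCl = (140 − 29) × 48.5 / (72 × 2.749) × 0.85 = 5383.5 / 197.93 × 0.85 ≈ 23.1 mL/min
|49.5 − 23.1| = 26.4 mL/min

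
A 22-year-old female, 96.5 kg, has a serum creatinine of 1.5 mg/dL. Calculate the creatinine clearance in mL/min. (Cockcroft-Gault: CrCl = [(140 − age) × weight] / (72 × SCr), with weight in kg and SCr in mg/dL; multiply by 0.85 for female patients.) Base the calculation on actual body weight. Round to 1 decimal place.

89.6 mL/min

CrCl = (140 − 22) × 96.5 / (72 × 1.5) × 0.85 = 11387.0 / 108.00 × 0.85 ≈ 89.6 mL/min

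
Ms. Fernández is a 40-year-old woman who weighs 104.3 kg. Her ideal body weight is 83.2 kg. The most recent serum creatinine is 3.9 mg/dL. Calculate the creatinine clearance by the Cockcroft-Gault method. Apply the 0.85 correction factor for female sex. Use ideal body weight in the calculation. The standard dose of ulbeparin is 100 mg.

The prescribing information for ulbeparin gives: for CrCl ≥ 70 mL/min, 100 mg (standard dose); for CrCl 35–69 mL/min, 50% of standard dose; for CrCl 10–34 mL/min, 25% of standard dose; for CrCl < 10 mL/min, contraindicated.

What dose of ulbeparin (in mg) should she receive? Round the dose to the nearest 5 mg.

CrCl = (140 − 40) × 83.2 / (72 × 3.9) × 0.85 = 8320.0 / 280.80 × 0.85 ≈ 25.2 mL/min
CrCl ≈ 25 mL/min → bracket 10–34 mL/min.
25% of 100 mg = 25 mg

25 mg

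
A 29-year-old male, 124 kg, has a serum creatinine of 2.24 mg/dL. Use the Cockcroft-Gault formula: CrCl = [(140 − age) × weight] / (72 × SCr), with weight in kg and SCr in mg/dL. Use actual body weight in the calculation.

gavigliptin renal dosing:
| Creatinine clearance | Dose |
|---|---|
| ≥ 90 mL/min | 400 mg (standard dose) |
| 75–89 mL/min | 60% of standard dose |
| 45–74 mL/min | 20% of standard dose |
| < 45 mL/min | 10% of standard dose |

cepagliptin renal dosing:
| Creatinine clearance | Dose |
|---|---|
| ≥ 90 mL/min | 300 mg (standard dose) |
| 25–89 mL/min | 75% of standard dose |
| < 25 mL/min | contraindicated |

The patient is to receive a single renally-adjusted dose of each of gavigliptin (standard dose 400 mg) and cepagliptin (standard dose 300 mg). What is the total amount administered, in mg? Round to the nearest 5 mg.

465 mg

CrCl = (140 − 29) × 124 / (72 × 2.24) = 13764.0 / 161.28 ≈ 85.3 mL/min
CrCl ≈ 85 mL/min.
gavigliptin: 75–89 mL/min → 60% of 400 mg = 240 mg.
cepagliptin: 25–89 mL/min → 75% of 300 mg = 225 mg.
Total = 240 + 225 = 465 mg.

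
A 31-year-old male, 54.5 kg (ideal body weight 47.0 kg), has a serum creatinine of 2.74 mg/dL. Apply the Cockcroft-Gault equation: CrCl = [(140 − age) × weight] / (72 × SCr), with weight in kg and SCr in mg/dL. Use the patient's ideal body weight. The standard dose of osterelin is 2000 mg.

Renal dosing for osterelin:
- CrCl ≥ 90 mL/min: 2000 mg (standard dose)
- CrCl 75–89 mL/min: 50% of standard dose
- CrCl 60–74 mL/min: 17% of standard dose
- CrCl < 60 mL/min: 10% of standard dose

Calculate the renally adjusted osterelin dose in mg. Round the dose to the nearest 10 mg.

200 mg

CrCl = (140 − 31) × 47 / (72 × 2.74) = 5123.0 / 197.28 ≈ 26.0 mL/min
CrCl ≈ 26 mL/min → bracket < 60 mL/min.
10% of 2000 mg = 200 mg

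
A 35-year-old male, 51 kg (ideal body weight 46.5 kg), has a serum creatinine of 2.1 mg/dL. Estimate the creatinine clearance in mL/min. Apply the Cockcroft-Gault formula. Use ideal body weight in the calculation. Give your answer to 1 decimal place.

32.3 mL/min

CrCl = (140 − 35) × 46.5 / (72 × 2.1) = 4882.5 / 151.20 ≈ 32.3 mL/min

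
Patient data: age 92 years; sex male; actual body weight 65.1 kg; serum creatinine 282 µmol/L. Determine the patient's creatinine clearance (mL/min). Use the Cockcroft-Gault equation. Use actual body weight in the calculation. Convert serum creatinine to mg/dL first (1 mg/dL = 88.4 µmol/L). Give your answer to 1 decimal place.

13.6 mL/min

SCr = 282 / 88.4 = 3.19 mg/dL
CrCl = (140 − 92) × 65.1 / (72 × 3.19) = 3124.8 / 229.68 ≈ 13.6 mL/min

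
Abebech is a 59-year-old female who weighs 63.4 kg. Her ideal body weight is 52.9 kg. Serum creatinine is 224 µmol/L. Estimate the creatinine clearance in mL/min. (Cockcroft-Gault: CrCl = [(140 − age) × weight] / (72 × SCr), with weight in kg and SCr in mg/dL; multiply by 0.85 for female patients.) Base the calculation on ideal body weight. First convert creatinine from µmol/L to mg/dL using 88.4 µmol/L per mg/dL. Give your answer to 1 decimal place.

20.0 mL/min

SCr = 224 / 88.4 = 2.534 mg/dL
CrCl = (140 − 59) × 52.9 / (72 × 2.534) × 0.85 = 4284.9 / 182.45 × 0.85 ≈ 20.0 mL/min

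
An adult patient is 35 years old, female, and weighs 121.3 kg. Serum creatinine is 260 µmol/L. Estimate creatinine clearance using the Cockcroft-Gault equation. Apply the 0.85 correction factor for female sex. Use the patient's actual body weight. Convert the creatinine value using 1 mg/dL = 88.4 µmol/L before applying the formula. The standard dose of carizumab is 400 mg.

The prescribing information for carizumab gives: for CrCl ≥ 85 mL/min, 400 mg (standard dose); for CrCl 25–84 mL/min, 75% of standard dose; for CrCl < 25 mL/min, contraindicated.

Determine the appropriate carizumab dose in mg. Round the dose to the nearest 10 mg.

300 mg

SCr = 260 / 88.4 = 2.941 mg/dL
CrCl = (140 − 35) × 121.3 / (72 × 2.941) × 0.85 = 12736.5 / 211.75 × 0.85 ≈ 51.1 mL/min
CrCl ≈ 51 mL/min → bracket 25–84 mL/min.
75% of 400 mg = 300 mg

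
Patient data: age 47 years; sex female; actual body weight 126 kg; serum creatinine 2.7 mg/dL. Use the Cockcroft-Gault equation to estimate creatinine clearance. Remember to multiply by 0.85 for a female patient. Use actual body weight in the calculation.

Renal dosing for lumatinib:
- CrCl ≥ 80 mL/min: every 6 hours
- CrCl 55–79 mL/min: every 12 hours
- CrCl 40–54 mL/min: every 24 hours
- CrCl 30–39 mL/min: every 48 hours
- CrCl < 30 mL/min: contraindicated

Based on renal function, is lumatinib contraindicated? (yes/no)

CrCl = (140 − 47) × 126 / (72 × 2.7) × 0.85 = 11718.0 / 194.40 × 0.85 ≈ 51.2 mL/min
CrCl ≈ 51 mL/min, which is ≥ 30 mL/min.

no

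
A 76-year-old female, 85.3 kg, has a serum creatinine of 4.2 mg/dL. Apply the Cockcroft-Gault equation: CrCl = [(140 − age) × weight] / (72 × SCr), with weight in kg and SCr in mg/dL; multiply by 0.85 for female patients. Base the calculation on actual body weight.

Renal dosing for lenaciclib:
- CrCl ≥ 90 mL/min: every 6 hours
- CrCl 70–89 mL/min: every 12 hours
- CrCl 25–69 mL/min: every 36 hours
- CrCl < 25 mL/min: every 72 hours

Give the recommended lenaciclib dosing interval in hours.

every 72 hours

CrCl = (140 − 76) × 85.3 / (72 × 4.2) × 0.85 = 5459.2 / 302.40 × 0.85 ≈ 15.3 mL/min
CrCl ≈ 15 mL/min → bracket < 25 mL/min → every 72 hours.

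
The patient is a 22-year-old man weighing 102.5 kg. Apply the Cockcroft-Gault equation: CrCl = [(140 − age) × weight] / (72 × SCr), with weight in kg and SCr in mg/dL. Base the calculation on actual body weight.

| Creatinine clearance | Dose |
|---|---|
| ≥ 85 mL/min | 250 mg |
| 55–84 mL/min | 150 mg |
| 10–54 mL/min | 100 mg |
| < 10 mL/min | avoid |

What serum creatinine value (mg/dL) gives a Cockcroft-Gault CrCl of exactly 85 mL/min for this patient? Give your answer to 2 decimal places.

1.98 mg/dL

Standard dose requires CrCl ≥ 85 mL/min.
Set (140 − 22) × 102.5 / (72 × SCr) = 85
SCr = (140 − 22) × 102.5 / (72 × 85) = 1.976 mg/dL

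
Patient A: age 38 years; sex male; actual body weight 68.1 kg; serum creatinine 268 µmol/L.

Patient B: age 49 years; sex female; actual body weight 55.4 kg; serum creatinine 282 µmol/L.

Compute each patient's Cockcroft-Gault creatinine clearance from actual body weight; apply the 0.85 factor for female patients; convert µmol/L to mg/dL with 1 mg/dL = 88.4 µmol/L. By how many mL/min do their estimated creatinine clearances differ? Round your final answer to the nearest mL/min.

Patient A: SCr = 268 / 88.4 = 3.032 mg/dL
Patient A: CrCl = (140 − 38) × 68.1 / (72 × 3.032) = 6946.2 / 218.30 ≈ 31.8 mL/min
Patient B: SCr = 282 / 88.4 = 3.19 mg/dL
Patient B: CrCl = (140 − 49) × 55.4 / (72 × 3.19) × 0.85 = 5041.4 / 229.68 × 0.85 ≈ 18.7 mL/min
|31.8 − 18.7| = 13.1 mL/min

13 mL/min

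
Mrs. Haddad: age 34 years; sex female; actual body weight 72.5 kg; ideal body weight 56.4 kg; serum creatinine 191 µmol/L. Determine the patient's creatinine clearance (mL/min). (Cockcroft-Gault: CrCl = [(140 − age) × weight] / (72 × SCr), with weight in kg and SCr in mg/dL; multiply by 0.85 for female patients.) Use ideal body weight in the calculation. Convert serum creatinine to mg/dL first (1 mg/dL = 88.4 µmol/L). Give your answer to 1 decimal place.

32.7 mL/min

SCr = 191 / 88.4 = 2.161 mg/dL
CrCl = (140 − 34) × 56.4 / (72 × 2.161) × 0.85 = 5978.4 / 155.59 × 0.85 ≈ 32.7 mL/min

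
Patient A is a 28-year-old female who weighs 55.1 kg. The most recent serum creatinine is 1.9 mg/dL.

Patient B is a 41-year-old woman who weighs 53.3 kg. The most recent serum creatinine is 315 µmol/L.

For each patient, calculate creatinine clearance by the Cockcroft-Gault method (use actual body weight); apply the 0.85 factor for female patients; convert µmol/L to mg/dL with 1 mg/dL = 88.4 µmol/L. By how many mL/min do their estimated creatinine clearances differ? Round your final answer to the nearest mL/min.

Patient A: CrCl = (140 − 28) × 55.1 / (72 × 1.9) × 0.85 = 6171.2 / 136.80 × 0.85 ≈ 38.3 mL/min
Patient B: SCr = 315 / 88.4 = 3.563 mg/dL
Patient B: CrCl = (140 − 41) × 53.3 / (72 × 3.563) × 0.85 = 5276.7 / 256.54 × 0.85 ≈ 17.5 mL/min
|38.3 − 17.5| = 20.8 mL/min

21 mL/min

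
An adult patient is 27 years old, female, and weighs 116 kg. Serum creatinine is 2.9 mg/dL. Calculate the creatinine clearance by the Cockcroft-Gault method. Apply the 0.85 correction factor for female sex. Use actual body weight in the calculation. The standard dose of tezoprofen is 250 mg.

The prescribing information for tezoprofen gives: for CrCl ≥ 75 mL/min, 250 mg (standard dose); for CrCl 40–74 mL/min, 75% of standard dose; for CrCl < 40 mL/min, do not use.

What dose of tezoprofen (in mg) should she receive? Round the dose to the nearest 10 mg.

190 mg

CrCl = (140 − 27) × 116 / (72 × 2.9) × 0.85 = 13108.0 / 208.80 × 0.85 ≈ 53.4 mL/min
CrCl ≈ 53 mL/min → bracket 40–74 mL/min.
75% of 250 mg = 187.5 mg → 190 mg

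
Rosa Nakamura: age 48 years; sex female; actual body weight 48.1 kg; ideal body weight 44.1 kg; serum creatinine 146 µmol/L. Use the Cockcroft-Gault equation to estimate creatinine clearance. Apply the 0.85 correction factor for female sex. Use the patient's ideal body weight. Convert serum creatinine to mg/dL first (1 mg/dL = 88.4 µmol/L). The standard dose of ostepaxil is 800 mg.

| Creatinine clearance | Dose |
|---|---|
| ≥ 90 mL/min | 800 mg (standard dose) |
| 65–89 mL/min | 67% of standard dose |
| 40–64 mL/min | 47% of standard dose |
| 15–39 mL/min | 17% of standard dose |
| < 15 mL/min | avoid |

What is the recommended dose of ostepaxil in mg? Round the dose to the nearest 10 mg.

SCr = 146 / 88.4 = 1.652 mg/dL
CrCl = (140 − 48) × 44.1 / (72 × 1.652) × 0.85 = 4057.2 / 118.94 × 0.85 ≈ 29.0 mL/min
CrCl ≈ 29 mL/min → bracket 15–39 mL/min.
17% of 800 mg = 136 mg → 140 mg

140 mg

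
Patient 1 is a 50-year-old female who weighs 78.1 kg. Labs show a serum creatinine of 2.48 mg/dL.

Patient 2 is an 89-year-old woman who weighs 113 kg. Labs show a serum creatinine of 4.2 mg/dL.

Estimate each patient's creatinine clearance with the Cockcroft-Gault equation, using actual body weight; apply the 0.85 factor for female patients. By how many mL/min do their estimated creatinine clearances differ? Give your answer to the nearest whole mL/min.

Patient 1: CrCl = (140 − 50) × 78.1 / (72 × 2.48) × 0.85 = 7029.0 / 178.56 × 0.85 ≈ 33.5 mL/min
Patient 2: CrCl = (140 − 89) × 113 / (72 × 4.2) × 0.85 = 5763.0 / 302.40 × 0.85 ≈ 16.2 mL/min
|33.5 − 16.2| = 17.3 mL/min

17 mL/min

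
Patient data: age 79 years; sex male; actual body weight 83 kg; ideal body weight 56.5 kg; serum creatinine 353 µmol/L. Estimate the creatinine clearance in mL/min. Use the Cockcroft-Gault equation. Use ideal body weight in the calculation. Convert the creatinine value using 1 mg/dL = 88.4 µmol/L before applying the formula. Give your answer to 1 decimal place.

12.0 mL/min

SCr = 353 / 88.4 = 3.993 mg/dL
CrCl = (140 − 79) × 56.5 / (72 × 3.993) = 3446.5 / 287.50 ≈ 12.0 mL/min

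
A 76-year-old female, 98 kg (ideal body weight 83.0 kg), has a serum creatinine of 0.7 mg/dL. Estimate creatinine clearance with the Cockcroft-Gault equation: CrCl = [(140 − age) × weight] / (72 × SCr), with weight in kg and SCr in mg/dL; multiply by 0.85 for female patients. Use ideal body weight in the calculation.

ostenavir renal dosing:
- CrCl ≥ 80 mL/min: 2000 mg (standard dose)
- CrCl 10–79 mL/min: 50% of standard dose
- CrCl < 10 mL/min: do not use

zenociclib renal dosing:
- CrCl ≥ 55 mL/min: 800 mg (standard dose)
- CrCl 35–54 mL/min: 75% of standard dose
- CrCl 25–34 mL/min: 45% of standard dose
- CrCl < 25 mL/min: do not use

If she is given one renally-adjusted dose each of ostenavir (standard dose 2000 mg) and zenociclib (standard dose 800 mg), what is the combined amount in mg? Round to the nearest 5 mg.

CrCl = (140 − 76) × 83 / (72 × 0.7) × 0.85 = 5312.0 / 50.40 × 0.85 ≈ 89.6 mL/min
CrCl ≈ 90 mL/min.
ostenavir: ≥ 80 mL/min → 100% of 2000 mg = 2000 mg.
zenociclib: ≥ 55 mL/min → 100% of 800 mg = 800 mg.
Total = 2000 + 800 = 2800 mg.

2800 mg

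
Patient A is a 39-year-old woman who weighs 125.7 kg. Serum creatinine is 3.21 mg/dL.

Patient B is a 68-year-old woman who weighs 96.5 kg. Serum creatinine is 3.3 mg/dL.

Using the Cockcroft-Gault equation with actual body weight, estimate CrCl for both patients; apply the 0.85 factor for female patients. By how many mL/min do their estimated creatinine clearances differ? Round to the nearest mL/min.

22 mL/min

Patient A: CrCl = (140 − 39) × 125.7 / (72 × 3.21) × 0.85 = 12695.7 / 231.12 × 0.85 ≈ 46.7 mL/min
Patient B: CrCl = (140 − 68) × 96.5 / (72 × 3.3) × 0.85 = 6948.0 / 237.60 × 0.85 ≈ 24.9 mL/min
|46.7 − 24.9| = 21.8 mL/min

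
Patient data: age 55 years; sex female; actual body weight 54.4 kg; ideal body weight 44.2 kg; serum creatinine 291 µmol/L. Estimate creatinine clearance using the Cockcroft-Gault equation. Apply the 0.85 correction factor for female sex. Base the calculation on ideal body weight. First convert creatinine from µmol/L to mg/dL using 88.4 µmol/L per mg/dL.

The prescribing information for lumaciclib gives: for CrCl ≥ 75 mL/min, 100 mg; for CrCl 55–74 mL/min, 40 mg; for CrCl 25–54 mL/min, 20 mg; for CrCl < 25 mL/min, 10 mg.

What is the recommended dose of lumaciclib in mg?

10 mg

SCr = 291 / 88.4 = 3.292 mg/dL
CrCl = (140 − 55) × 44.2 / (72 × 3.292) × 0.85 = 3757.0 / 237.02 × 0.85 ≈ 13.5 mL/min
CrCl ≈ 13 mL/min → bracket < 25 mL/min.
Dose for this bracket: 10 mg.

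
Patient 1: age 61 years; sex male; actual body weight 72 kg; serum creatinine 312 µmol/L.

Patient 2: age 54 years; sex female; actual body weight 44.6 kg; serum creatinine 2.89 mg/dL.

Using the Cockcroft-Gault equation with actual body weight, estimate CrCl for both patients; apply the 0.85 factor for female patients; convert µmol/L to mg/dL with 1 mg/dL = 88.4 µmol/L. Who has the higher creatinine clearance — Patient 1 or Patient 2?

Patient 1

Patient 1: SCr = 312 / 88.4 = 3.529 mg/dL
Patient 1: CrCl = (140 − 61) × 72 / (72 × 3.529) = 5688.0 / 254.09 ≈ 22.4 mL/min
Patient 2: CrCl = (140 − 54) × 44.6 / (72 × 2.89) × 0.85 = 3835.6 / 208.08 × 0.85 ≈ 15.7 mL/min
22.4 vs 15.7 mL/min → Patient 1 is higher.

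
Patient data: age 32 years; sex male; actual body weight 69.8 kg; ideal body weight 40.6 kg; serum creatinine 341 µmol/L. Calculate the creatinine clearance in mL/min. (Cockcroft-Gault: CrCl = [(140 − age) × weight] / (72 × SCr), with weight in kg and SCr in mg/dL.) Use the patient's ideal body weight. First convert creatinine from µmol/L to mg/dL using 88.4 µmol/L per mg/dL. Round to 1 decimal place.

15.8 mL/min

SCr = 341 / 88.4 = 3.857 mg/dL
CrCl = (140 − 32) × 40.6 / (72 × 3.857) = 4384.8 / 277.70 ≈ 15.8 mL/min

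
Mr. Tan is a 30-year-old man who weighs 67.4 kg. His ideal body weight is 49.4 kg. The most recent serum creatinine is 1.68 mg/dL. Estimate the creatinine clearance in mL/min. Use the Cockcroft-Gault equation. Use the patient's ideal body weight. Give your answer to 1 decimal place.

CrCl = (140 − 30) × 49.4 / (72 × 1.68) = 5434.0 / 120.96 ≈ 44.9 mL/min

44.9 mL/min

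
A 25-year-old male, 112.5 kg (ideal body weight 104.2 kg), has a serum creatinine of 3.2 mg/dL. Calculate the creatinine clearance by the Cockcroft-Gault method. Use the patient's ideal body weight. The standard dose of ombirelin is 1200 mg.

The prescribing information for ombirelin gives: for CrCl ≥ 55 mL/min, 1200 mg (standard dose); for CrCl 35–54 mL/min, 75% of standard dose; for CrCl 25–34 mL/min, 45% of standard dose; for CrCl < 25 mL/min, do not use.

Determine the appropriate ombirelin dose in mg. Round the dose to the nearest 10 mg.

CrCl = (140 − 25) × 104.2 / (72 × 3.2) = 11983.0 / 230.40 ≈ 52.0 mL/min
CrCl ≈ 52 mL/min → bracket 35–54 mL/min.
75% of 1200 mg = 900 mg

900 mg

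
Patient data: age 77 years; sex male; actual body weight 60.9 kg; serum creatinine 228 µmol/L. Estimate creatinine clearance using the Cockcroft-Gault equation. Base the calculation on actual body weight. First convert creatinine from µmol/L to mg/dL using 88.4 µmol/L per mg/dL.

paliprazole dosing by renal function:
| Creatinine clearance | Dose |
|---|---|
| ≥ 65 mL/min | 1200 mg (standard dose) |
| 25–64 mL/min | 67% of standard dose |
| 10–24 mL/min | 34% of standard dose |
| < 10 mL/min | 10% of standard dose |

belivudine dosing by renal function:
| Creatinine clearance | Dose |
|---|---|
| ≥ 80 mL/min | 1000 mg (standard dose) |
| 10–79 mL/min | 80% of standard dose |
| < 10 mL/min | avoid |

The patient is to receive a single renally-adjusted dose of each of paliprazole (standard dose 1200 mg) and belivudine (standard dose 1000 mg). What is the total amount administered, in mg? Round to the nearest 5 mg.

SCr = 228 / 88.4 = 2.579 mg/dL
CrCl = (140 − 77) × 60.9 / (72 × 2.579) = 3836.7 / 185.69 ≈ 20.7 mL/min
CrCl ≈ 21 mL/min.
paliprazole: 10–24 mL/min → 34% of 1200 mg = 408 mg.
belivudine: 10–79 mL/min → 80% of 1000 mg = 800 mg.
Total = 408 + 800 = 1208 mg.

1210 mg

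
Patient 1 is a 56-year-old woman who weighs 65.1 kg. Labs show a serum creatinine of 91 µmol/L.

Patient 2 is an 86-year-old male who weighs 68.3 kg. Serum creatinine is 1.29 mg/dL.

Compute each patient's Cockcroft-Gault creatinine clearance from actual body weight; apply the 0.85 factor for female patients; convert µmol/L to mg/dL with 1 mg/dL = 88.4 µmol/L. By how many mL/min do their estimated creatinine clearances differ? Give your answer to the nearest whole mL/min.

Patient 1: SCr = 91 / 88.4 = 1.029 mg/dL
Patient 1: CrCl = (140 − 56) × 65.1 / (72 × 1.029) × 0.85 = 5468.4 / 74.09 × 0.85 ≈ 62.7 mL/min
Patient 2: CrCl = (140 − 86) × 68.3 / (72 × 1.29) = 3688.2 / 92.88 ≈ 39.7 mL/min
|62.7 − 39.7| = 23.0 mL/min

23 mL/min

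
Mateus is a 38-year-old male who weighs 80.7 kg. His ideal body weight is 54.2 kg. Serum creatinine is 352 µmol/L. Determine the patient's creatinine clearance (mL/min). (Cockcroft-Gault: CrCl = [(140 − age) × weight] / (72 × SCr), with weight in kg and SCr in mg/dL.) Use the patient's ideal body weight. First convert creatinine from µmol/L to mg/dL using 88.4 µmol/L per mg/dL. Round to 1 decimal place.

SCr = 352 / 88.4 = 3.982 mg/dL
CrCl = (140 − 38) × 54.2 / (72 × 3.982) = 5528.4 / 286.70 ≈ 19.3 mL/min

19.3 mL/min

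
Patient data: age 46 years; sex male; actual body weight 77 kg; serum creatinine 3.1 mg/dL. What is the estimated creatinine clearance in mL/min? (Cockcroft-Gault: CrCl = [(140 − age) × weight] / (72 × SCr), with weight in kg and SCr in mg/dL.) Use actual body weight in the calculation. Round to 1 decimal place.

32.4 mL/min

CrCl = (140 − 46) × 77 / (72 × 3.1) = 7238.0 / 223.20 ≈ 32.4 mL/min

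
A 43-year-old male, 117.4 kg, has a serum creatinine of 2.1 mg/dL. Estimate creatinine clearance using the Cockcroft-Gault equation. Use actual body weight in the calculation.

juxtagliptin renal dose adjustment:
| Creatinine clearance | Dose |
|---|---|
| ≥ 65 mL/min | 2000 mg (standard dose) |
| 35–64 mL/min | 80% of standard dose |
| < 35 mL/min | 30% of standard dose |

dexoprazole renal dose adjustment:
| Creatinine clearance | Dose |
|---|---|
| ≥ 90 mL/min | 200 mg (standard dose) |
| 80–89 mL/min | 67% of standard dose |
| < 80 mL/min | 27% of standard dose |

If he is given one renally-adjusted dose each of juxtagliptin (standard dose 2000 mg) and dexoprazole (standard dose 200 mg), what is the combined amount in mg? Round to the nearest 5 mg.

CrCl = (140 − 43) × 117.4 / (72 × 2.1) = 11387.8 / 151.20 ≈ 75.3 mL/min
CrCl ≈ 75 mL/min.
juxtagliptin: ≥ 65 mL/min → 100% of 2000 mg = 2000 mg.
dexoprazole: < 80 mL/min → 27% of 200 mg = 54 mg.
Total = 2000 + 54 = 2054 mg.

2055 mg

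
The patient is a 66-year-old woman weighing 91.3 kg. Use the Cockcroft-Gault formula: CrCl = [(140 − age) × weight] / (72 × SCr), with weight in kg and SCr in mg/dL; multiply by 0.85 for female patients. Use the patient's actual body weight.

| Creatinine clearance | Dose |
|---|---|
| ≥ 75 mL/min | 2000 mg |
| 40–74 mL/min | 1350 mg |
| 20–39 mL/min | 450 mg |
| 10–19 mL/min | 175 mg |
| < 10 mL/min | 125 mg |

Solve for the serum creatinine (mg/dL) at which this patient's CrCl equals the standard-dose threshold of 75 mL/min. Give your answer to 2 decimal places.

1.06 mg/dL

Standard dose requires CrCl ≥ 75 mL/min.
Set (140 − 66) × 91.3 × 0.85 / (72 × SCr) = 75
SCr = (140 − 66) × 91.3 × 0.85 / (72 × 75) = 1.063 mg/dL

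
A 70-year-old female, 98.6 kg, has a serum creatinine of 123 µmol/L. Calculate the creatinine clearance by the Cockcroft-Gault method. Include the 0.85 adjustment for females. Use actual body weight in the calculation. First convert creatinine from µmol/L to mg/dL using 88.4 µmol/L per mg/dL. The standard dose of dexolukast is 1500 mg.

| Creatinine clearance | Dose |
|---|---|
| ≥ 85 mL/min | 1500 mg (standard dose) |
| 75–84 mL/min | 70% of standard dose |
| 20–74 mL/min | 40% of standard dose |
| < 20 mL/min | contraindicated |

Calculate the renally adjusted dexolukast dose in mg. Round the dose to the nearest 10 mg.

600 mg

SCr = 123 / 88.4 = 1.391 mg/dL
CrCl = (140 − 70) × 98.6 / (72 × 1.391) × 0.85 = 6902.0 / 100.15 × 0.85 ≈ 58.6 mL/min
CrCl ≈ 59 mL/min → bracket 20–74 mL/min.
40% of 1500 mg = 600 mg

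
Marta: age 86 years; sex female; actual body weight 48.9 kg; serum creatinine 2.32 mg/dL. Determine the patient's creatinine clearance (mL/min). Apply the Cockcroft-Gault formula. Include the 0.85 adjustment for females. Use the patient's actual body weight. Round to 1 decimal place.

CrCl = (140 − 86) × 48.9 / (72 × 2.32) × 0.85 = 2640.6 / 167.04 × 0.85 ≈ 13.4 mL/min

13.4 mL/min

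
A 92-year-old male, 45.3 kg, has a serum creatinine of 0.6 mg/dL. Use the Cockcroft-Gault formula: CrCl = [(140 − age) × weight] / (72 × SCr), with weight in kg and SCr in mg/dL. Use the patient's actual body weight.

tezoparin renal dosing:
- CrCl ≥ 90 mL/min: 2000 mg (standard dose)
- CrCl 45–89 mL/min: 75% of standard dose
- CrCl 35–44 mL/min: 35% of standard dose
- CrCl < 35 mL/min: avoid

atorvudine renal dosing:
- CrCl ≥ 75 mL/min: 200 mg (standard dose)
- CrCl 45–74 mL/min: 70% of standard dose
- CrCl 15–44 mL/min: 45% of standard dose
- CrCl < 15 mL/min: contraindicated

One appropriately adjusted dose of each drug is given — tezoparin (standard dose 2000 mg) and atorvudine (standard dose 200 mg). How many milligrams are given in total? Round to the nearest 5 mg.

1640 mg

CrCl = (140 − 92) × 45.3 / (72 × 0.6) = 2174.4 / 43.20 ≈ 50.3 mL/min
CrCl ≈ 50 mL/min.
tezoparin: 45–89 mL/min → 75% of 2000 mg = 1500 mg.
atorvudine: 45–74 mL/min → 70% of 200 mg = 140 mg.
Total = 1500 + 140 = 1640 mg.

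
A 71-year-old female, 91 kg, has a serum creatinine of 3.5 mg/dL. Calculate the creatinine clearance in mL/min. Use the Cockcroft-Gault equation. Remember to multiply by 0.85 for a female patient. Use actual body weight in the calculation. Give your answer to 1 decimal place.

CrCl = (140 − 71) × 91 / (72 × 3.5) × 0.85 = 6279.0 / 252.00 × 0.85 ≈ 21.2 mL/min

21.2 mL/min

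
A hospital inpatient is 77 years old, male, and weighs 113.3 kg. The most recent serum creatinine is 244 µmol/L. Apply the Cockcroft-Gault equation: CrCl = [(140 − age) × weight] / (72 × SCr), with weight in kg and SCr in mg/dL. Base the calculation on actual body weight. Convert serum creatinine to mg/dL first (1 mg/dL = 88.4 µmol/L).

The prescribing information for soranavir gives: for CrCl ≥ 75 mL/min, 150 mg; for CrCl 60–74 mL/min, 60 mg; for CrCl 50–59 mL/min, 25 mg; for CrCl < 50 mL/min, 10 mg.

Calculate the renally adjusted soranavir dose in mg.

SCr = 244 / 88.4 = 2.76 mg/dL
CrCl = (140 − 77) × 113.3 / (72 × 2.76) = 7137.9 / 198.72 ≈ 35.9 mL/min
CrCl ≈ 36 mL/min → bracket < 50 mL/min.
Dose for this bracket: 10 mg.

10 mg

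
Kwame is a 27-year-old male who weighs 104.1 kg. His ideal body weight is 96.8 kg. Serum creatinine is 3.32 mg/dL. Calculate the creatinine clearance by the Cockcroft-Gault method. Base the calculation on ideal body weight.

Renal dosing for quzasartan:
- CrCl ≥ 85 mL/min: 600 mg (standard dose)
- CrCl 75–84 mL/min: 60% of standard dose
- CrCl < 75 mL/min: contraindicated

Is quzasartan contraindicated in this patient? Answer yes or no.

yes

CrCl = (140 − 27) × 96.8 / (72 × 3.32) = 10938.4 / 239.04 ≈ 45.8 mL/min
CrCl ≈ 46 mL/min, which is < 75 mL/min.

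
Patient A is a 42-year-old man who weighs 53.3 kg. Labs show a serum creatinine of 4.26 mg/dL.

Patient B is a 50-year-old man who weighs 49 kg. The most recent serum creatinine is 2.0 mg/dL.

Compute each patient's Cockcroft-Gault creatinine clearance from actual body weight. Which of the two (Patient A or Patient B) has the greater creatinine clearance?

Patient A: CrCl = (140 − 42) × 53.3 / (72 × 4.26) = 5223.4 / 306.72 ≈ 17.0 mL/min
Patient B: CrCl = (140 − 50) × 49 / (72 × 2) = 4410.0 / 144.00 ≈ 30.6 mL/min
17.0 vs 30.6 mL/min → Patient B is higher.

Patient B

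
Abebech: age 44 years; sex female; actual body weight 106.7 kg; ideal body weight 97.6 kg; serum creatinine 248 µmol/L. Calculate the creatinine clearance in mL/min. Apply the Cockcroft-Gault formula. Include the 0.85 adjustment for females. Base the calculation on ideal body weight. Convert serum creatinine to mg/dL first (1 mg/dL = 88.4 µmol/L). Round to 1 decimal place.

39.4 mL/min

SCr = 248 / 88.4 = 2.805 mg/dL
CrCl = (140 − 44) × 97.6 / (72 × 2.805) × 0.85 = 9369.6 / 201.96 × 0.85 ≈ 39.4 mL/min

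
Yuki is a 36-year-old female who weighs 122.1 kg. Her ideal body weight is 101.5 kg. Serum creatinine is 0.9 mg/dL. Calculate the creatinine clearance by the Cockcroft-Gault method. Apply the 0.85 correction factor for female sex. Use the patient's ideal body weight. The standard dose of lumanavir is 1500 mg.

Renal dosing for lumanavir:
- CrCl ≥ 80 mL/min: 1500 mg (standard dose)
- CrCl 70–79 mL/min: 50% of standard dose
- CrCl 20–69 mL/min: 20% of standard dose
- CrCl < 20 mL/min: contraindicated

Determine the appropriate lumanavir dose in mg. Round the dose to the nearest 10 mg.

1500 mg

CrCl = (140 − 36) × 101.5 / (72 × 0.9) × 0.85 = 10556.0 / 64.80 × 0.85 ≈ 138.5 mL/min
CrCl ≈ 138 mL/min → bracket ≥ 80 mL/min.
100% of 1500 mg = 1500 mg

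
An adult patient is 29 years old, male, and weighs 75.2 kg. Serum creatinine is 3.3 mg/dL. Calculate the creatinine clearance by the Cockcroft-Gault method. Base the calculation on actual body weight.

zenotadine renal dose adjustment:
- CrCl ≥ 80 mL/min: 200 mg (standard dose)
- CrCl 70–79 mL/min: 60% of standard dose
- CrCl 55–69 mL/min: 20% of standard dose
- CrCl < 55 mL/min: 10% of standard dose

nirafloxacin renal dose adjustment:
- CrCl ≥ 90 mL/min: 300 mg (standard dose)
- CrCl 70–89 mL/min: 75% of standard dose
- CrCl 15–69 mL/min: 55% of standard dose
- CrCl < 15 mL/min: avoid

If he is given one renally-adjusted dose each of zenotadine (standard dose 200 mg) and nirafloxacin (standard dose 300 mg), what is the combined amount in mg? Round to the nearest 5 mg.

185 mg

CrCl = (140 − 29) × 75.2 / (72 × 3.3) = 8347.2 / 237.60 ≈ 35.1 mL/min
CrCl ≈ 35 mL/min.
zenotadine: < 55 mL/min → 10% of 200 mg = 20 mg.
nirafloxacin: 15–69 mL/min → 55% of 300 mg = 165 mg.
Total = 20 + 165 = 185 mg.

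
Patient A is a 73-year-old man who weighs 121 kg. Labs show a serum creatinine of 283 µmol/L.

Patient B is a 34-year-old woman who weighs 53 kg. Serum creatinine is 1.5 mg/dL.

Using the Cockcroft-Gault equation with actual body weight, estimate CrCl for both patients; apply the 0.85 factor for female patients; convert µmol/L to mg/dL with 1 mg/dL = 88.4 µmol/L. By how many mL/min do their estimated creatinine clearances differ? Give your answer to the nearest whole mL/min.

Patient A: SCr = 283 / 88.4 = 3.201 mg/dL
Patient A: CrCl = (140 − 73) × 121 / (72 × 3.201) = 8107.0 / 230.47 ≈ 35.2 mL/min
Patient B: CrCl = (140 − 34) × 53 / (72 × 1.5) × 0.85 = 5618.0 / 108.00 × 0.85 ≈ 44.2 mL/min
|35.2 − 44.2| = 9.0 mL/min

9 mL/min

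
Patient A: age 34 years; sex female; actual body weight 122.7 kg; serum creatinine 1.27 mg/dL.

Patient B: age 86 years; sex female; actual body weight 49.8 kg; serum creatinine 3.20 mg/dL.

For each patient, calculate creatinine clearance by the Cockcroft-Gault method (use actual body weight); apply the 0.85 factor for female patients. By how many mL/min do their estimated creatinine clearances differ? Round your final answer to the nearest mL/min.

Patient A: CrCl = (140 − 34) × 122.7 / (72 × 1.27) × 0.85 = 13006.2 / 91.44 × 0.85 ≈ 120.9 mL/min
Patient B: CrCl = (140 − 86) × 49.8 / (72 × 3.2) × 0.85 = 2689.2 / 230.40 × 0.85 ≈ 9.9 mL/min
|120.9 − 9.9| = 111.0 mL/min

111 mL/min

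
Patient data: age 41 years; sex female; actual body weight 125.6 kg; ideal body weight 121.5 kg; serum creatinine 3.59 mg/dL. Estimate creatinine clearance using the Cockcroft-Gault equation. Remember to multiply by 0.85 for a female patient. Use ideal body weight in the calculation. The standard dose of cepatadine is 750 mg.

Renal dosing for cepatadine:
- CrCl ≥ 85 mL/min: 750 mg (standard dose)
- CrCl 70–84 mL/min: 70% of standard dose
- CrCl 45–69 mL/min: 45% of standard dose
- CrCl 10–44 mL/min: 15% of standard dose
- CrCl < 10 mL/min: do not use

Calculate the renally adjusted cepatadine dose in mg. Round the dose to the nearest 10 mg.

CrCl = (140 − 41) × 121.5 / (72 × 3.59) × 0.85 = 12028.5 / 258.48 × 0.85 ≈ 39.6 mL/min
CrCl ≈ 40 mL/min → bracket 10–44 mL/min.
15% of 750 mg = 112.5 mg → 110 mg

110 mg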